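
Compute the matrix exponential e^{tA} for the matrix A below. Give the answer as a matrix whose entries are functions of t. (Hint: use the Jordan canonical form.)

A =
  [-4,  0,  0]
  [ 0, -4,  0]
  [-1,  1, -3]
e^{tA} =
  [exp(-4*t), 0, 0]
  [0, exp(-4*t), 0]
  [-exp(-3*t) + exp(-4*t), exp(-3*t) - exp(-4*t), exp(-3*t)]

Strategy: write A = P · J · P⁻¹ where J is a Jordan canonical form, so e^{tA} = P · e^{tJ} · P⁻¹, and e^{tJ} can be computed block-by-block.

A has Jordan form
J =
  [-4,  0,  0]
  [ 0, -4,  0]
  [ 0,  0, -3]
(up to reordering of blocks).

Per-block formulas:
  For a 1×1 block at λ = -4: exp(t · [-4]) = [e^(-4t)].
  For a 1×1 block at λ = -3: exp(t · [-3]) = [e^(-3t)].

After assembling e^{tJ} and conjugating by P, we get:

e^{tA} =
  [exp(-4*t), 0, 0]
  [0, exp(-4*t), 0]
  [-exp(-3*t) + exp(-4*t), exp(-3*t) - exp(-4*t), exp(-3*t)]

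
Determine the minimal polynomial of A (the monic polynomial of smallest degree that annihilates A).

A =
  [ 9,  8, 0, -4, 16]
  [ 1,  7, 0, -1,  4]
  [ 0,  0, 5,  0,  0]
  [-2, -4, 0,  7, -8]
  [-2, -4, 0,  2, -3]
x^2 - 10*x + 25

The characteristic polynomial is χ_A(x) = (x - 5)^5, so the eigenvalues are known. The minimal polynomial is
  m_A(x) = Π_λ (x − λ)^{k_λ}
where k_λ is the size of the *largest* Jordan block for λ (equivalently, the smallest k with (A − λI)^k v = 0 for every generalised eigenvector v of λ).

  λ = 5: largest Jordan block has size 2, contributing (x − 5)^2

So m_A(x) = (x - 5)^2 = x^2 - 10*x + 25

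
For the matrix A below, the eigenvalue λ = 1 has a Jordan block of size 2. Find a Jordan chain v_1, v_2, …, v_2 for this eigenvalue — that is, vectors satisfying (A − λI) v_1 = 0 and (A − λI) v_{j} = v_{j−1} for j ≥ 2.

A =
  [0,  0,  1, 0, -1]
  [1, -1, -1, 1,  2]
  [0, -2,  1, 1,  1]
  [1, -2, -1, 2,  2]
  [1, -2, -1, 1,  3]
A Jordan chain for λ = 1 of length 2:
v_1 = (-1, 1, 0, 1, 1)ᵀ
v_2 = (1, 0, 0, 0, 0)ᵀ

Let N = A − (1)·I. We want v_2 with N^2 v_2 = 0 but N^1 v_2 ≠ 0; then v_{j-1} := N · v_j for j = 2, …, 2.

Pick v_2 = (1, 0, 0, 0, 0)ᵀ.
Then v_1 = N · v_2 = (-1, 1, 0, 1, 1)ᵀ.

Sanity check: (A − (1)·I) v_1 = (0, 0, 0, 0, 0)ᵀ = 0. ✓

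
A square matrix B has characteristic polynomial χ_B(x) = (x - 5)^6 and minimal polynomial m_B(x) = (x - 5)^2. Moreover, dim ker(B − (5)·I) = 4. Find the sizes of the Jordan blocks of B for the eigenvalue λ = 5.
Block sizes for λ = 5: [2, 2, 1, 1]

Step 1 — from the characteristic polynomial, algebraic multiplicity of λ = 5 is 6. From dim ker(B − (5)·I) = 4, there are exactly 4 Jordan blocks for λ = 5.
Step 2 — from the minimal polynomial, the factor (x − 5)^2 tells us the largest block for λ = 5 has size 2.
Step 3 — with total size 6, 4 blocks, and largest block 2, the block sizes (in nonincreasing order) are [2, 2, 1, 1].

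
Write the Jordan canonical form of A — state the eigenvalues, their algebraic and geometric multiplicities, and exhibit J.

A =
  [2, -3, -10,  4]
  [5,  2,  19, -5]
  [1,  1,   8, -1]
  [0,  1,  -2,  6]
J_2(3) ⊕ J_2(6)

The characteristic polynomial is
  det(x·I − A) = x^4 - 18*x^3 + 117*x^2 - 324*x + 324 = (x - 6)^2*(x - 3)^2

Eigenvalues and multiplicities (the geometric multiplicity of λ is n − rank(A − λI), which equals the number of Jordan blocks for λ):
  λ = 3: algebraic multiplicity = 2, geometric multiplicity = 1
  λ = 6: algebraic multiplicity = 2, geometric multiplicity = 1

Determining the block sizes for each eigenvalue:
  λ = 3: one block (gm = 1), so the single block has size am = 2 → block sizes [2]
  λ = 6: one block (gm = 1), so the single block has size am = 2 → block sizes [2]

Assembling the blocks gives a Jordan form
J =
  [3, 1, 0, 0]
  [0, 3, 0, 0]
  [0, 0, 6, 1]
  [0, 0, 0, 6]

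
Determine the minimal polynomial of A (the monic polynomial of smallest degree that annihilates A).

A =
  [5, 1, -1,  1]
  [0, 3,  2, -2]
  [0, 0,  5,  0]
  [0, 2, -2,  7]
x^2 - 10*x + 25

The characteristic polynomial is χ_A(x) = (x - 5)^4, so the eigenvalues are known. The minimal polynomial is
  m_A(x) = Π_λ (x − λ)^{k_λ}
where k_λ is the size of the *largest* Jordan block for λ (equivalently, the smallest k with (A − λI)^k v = 0 for every generalised eigenvector v of λ).

  λ = 5: largest Jordan block has size 2, contributing (x − 5)^2

So m_A(x) = (x - 5)^2 = x^2 - 10*x + 25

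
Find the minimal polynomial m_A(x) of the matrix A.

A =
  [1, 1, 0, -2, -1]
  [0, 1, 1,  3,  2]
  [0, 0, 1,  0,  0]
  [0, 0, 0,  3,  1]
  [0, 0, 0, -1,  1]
x^5 - 7*x^4 + 19*x^3 - 25*x^2 + 16*x - 4

The characteristic polynomial is χ_A(x) = (x - 2)^2*(x - 1)^3, so the eigenvalues are known. The minimal polynomial is
  m_A(x) = Π_λ (x − λ)^{k_λ}
where k_λ is the size of the *largest* Jordan block for λ (equivalently, the smallest k with (A − λI)^k v = 0 for every generalised eigenvector v of λ).

  λ = 1: largest Jordan block has size 3, contributing (x − 1)^3
  λ = 2: largest Jordan block has size 2, contributing (x − 2)^2

So m_A(x) = (x - 2)^2*(x - 1)^3 = x^5 - 7*x^4 + 19*x^3 - 25*x^2 + 16*x - 4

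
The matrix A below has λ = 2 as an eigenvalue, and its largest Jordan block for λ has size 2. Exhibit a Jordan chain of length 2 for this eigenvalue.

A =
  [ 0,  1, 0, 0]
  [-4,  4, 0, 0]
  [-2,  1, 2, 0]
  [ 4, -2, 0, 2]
A Jordan chain for λ = 2 of length 2:
v_1 = (-2, -4, -2, 4)ᵀ
v_2 = (1, 0, 0, 0)ᵀ

Let N = A − (2)·I. We want v_2 with N^2 v_2 = 0 but N^1 v_2 ≠ 0; then v_{j-1} := N · v_j for j = 2, …, 2.

Pick v_2 = (1, 0, 0, 0)ᵀ.
Then v_1 = N · v_2 = (-2, -4, -2, 4)ᵀ.

Sanity check: (A − (2)·I) v_1 = (0, 0, 0, 0)ᵀ = 0. ✓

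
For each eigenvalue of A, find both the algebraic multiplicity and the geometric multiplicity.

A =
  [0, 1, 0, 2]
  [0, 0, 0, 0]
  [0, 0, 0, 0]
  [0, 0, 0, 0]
λ = 0: alg = 4, geom = 3

Step 1 — factor the characteristic polynomial to read off the algebraic multiplicities:
  χ_A(x) = x^4

Step 2 — compute geometric multiplicities via the rank-nullity identity g(λ) = n − rank(A − λI):
  rank(A − (0)·I) = 1, so dim ker(A − (0)·I) = n − 1 = 3

Summary:
  λ = 0: algebraic multiplicity = 4, geometric multiplicity = 3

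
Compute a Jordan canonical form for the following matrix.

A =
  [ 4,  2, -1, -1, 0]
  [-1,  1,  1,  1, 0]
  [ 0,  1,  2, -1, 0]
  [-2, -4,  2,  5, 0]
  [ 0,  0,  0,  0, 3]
J_3(3) ⊕ J_1(3) ⊕ J_1(3)

The characteristic polynomial is
  det(x·I − A) = x^5 - 15*x^4 + 90*x^3 - 270*x^2 + 405*x - 243 = (x - 3)^5

Eigenvalues and multiplicities (the geometric multiplicity of λ is n − rank(A − λI), which equals the number of Jordan blocks for λ):
  λ = 3: algebraic multiplicity = 5, geometric multiplicity = 3

Determining the block sizes for each eigenvalue:
  λ = 3: with am = 5 and gm = 3, the partition is not yet determined (e.g. several partitions of 5 into 3 parts exist). Let N = A − (3)·I. Computing rank(N^1) = 2, rank(N^2) = 1, rank(N^3) = 0; the number of blocks of size ≥ j is rank(N^{j−1}) − rank(N^j), giving [3, 1, 1]. So we have 1 block(s) of size 3, 2 block(s) of size 1 → block sizes [3, 1, 1]

Assembling the blocks gives a Jordan form
J =
  [3, 1, 0, 0, 0]
  [0, 3, 1, 0, 0]
  [0, 0, 3, 0, 0]
  [0, 0, 0, 3, 0]
  [0, 0, 0, 0, 3]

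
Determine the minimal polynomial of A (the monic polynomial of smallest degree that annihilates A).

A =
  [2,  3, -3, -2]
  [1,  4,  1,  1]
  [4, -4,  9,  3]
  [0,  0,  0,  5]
x^2 - 10*x + 25

The characteristic polynomial is χ_A(x) = (x - 5)^4, so the eigenvalues are known. The minimal polynomial is
  m_A(x) = Π_λ (x − λ)^{k_λ}
where k_λ is the size of the *largest* Jordan block for λ (equivalently, the smallest k with (A − λI)^k v = 0 for every generalised eigenvector v of λ).

  λ = 5: largest Jordan block has size 2, contributing (x − 5)^2

So m_A(x) = (x - 5)^2 = x^2 - 10*x + 25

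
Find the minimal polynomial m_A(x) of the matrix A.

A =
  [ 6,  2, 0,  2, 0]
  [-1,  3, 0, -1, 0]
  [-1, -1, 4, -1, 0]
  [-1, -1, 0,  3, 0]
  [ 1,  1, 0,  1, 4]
x^2 - 8*x + 16

The characteristic polynomial is χ_A(x) = (x - 4)^5, so the eigenvalues are known. The minimal polynomial is
  m_A(x) = Π_λ (x − λ)^{k_λ}
where k_λ is the size of the *largest* Jordan block for λ (equivalently, the smallest k with (A − λI)^k v = 0 for every generalised eigenvector v of λ).

  λ = 4: largest Jordan block has size 2, contributing (x − 4)^2

So m_A(x) = (x - 4)^2 = x^2 - 8*x + 16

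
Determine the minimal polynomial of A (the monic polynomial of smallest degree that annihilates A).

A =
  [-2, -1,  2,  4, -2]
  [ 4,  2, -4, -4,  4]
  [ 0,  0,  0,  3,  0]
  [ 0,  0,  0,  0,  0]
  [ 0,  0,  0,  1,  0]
x^2

The characteristic polynomial is χ_A(x) = x^5, so the eigenvalues are known. The minimal polynomial is
  m_A(x) = Π_λ (x − λ)^{k_λ}
where k_λ is the size of the *largest* Jordan block for λ (equivalently, the smallest k with (A − λI)^k v = 0 for every generalised eigenvector v of λ).

  λ = 0: largest Jordan block has size 2, contributing (x − 0)^2

So m_A(x) = x^2 = x^2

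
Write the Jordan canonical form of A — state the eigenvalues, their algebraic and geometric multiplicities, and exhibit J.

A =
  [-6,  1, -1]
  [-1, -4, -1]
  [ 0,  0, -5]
J_2(-5) ⊕ J_1(-5)

The characteristic polynomial is
  det(x·I − A) = x^3 + 15*x^2 + 75*x + 125 = (x + 5)^3

Eigenvalues and multiplicities (the geometric multiplicity of λ is n − rank(A − λI), which equals the number of Jordan blocks for λ):
  λ = -5: algebraic multiplicity = 3, geometric multiplicity = 2

Determining the block sizes for each eigenvalue:
  λ = -5: 2 blocks summing to 3 forces exactly one block of size 2 and the rest size 1 → block sizes [2, 1]

Assembling the blocks gives a Jordan form
J =
  [-5,  1,  0]
  [ 0, -5,  0]
  [ 0,  0, -5]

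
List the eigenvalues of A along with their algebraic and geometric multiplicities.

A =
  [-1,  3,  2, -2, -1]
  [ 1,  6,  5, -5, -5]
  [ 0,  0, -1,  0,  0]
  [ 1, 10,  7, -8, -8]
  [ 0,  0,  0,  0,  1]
λ = -1: alg = 4, geom = 2; λ = 1: alg = 1, geom = 1

Step 1 — factor the characteristic polynomial to read off the algebraic multiplicities:
  χ_A(x) = (x - 1)*(x + 1)^4

Step 2 — compute geometric multiplicities via the rank-nullity identity g(λ) = n − rank(A − λI):
  rank(A − (-1)·I) = 3, so dim ker(A − (-1)·I) = n − 3 = 2
  rank(A − (1)·I) = 4, so dim ker(A − (1)·I) = n − 4 = 1

Summary:
  λ = -1: algebraic multiplicity = 4, geometric multiplicity = 2
  λ = 1: algebraic multiplicity = 1, geometric multiplicity = 1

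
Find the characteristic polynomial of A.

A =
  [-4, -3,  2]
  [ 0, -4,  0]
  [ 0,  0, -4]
x^3 + 12*x^2 + 48*x + 64

Expanding det(x·I − A) (e.g. by cofactor expansion or by noting that A is similar to its Jordan form J, which has the same characteristic polynomial as A) gives
  χ_A(x) = x^3 + 12*x^2 + 48*x + 64
which factors as (x + 4)^3. The eigenvalues (with algebraic multiplicities) are λ = -4 with multiplicity 3.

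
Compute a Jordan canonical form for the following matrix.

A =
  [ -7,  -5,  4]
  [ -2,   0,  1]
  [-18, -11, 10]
J_3(1)

The characteristic polynomial is
  det(x·I − A) = x^3 - 3*x^2 + 3*x - 1 = (x - 1)^3

Eigenvalues and multiplicities (the geometric multiplicity of λ is n − rank(A − λI), which equals the number of Jordan blocks for λ):
  λ = 1: algebraic multiplicity = 3, geometric multiplicity = 1

Determining the block sizes for each eigenvalue:
  λ = 1: one block (gm = 1), so the single block has size am = 3 → block sizes [3]

Assembling the blocks gives a Jordan form
J =
  [1, 1, 0]
  [0, 1, 1]
  [0, 0, 1]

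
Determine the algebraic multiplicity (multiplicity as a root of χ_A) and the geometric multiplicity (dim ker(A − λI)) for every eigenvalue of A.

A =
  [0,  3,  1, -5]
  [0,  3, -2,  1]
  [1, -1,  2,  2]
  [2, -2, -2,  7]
λ = 3: alg = 4, geom = 2

Step 1 — factor the characteristic polynomial to read off the algebraic multiplicities:
  χ_A(x) = (x - 3)^4

Step 2 — compute geometric multiplicities via the rank-nullity identity g(λ) = n − rank(A − λI):
  rank(A − (3)·I) = 2, so dim ker(A − (3)·I) = n − 2 = 2

Summary:
  λ = 3: algebraic multiplicity = 4, geometric multiplicity = 2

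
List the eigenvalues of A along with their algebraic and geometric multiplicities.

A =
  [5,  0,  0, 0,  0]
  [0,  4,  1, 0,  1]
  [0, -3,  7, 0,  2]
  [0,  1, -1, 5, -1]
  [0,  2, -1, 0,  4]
λ = 5: alg = 5, geom = 3

Step 1 — factor the characteristic polynomial to read off the algebraic multiplicities:
  χ_A(x) = (x - 5)^5

Step 2 — compute geometric multiplicities via the rank-nullity identity g(λ) = n − rank(A − λI):
  rank(A − (5)·I) = 2, so dim ker(A − (5)·I) = n − 2 = 3

Summary:
  λ = 5: algebraic multiplicity = 5, geometric multiplicity = 3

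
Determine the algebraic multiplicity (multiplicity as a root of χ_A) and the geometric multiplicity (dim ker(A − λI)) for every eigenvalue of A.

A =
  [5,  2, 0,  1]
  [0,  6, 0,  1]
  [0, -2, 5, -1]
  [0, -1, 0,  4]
λ = 5: alg = 4, geom = 2

Step 1 — factor the characteristic polynomial to read off the algebraic multiplicities:
  χ_A(x) = (x - 5)^4

Step 2 — compute geometric multiplicities via the rank-nullity identity g(λ) = n − rank(A − λI):
  rank(A − (5)·I) = 2, so dim ker(A − (5)·I) = n − 2 = 2

Summary:
  λ = 5: algebraic multiplicity = 4, geometric multiplicity = 2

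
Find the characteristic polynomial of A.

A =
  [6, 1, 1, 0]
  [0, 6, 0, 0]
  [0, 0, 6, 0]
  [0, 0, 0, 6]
x^4 - 24*x^3 + 216*x^2 - 864*x + 1296

Expanding det(x·I − A) (e.g. by cofactor expansion or by noting that A is similar to its Jordan form J, which has the same characteristic polynomial as A) gives
  χ_A(x) = x^4 - 24*x^3 + 216*x^2 - 864*x + 1296
which factors as (x - 6)^4. The eigenvalues (with algebraic multiplicities) are λ = 6 with multiplicity 4.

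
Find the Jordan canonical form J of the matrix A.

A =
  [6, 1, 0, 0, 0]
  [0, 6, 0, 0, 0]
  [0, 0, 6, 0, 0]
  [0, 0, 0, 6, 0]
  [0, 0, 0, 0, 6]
J_2(6) ⊕ J_1(6) ⊕ J_1(6) ⊕ J_1(6)

The characteristic polynomial is
  det(x·I − A) = x^5 - 30*x^4 + 360*x^3 - 2160*x^2 + 6480*x - 7776 = (x - 6)^5

Eigenvalues and multiplicities (the geometric multiplicity of λ is n − rank(A − λI), which equals the number of Jordan blocks for λ):
  λ = 6: algebraic multiplicity = 5, geometric multiplicity = 4

Determining the block sizes for each eigenvalue:
  λ = 6: 4 blocks summing to 5 forces exactly one block of size 2 and the rest size 1 → block sizes [2, 1, 1, 1]

Assembling the blocks gives a Jordan form
J =
  [6, 1, 0, 0, 0]
  [0, 6, 0, 0, 0]
  [0, 0, 6, 0, 0]
  [0, 0, 0, 6, 0]
  [0, 0, 0, 0, 6]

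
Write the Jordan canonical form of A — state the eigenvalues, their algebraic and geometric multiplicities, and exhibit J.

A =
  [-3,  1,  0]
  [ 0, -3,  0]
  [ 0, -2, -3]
J_2(-3) ⊕ J_1(-3)

The characteristic polynomial is
  det(x·I − A) = x^3 + 9*x^2 + 27*x + 27 = (x + 3)^3

Eigenvalues and multiplicities (the geometric multiplicity of λ is n − rank(A − λI), which equals the number of Jordan blocks for λ):
  λ = -3: algebraic multiplicity = 3, geometric multiplicity = 2

Determining the block sizes for each eigenvalue:
  λ = -3: 2 blocks summing to 3 forces exactly one block of size 2 and the rest size 1 → block sizes [2, 1]

Assembling the blocks gives a Jordan form
J =
  [-3,  1,  0]
  [ 0, -3,  0]
  [ 0,  0, -3]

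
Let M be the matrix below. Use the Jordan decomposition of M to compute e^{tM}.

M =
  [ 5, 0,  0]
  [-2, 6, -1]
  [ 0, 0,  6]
e^{tM} =
  [exp(5*t), 0, 0]
  [-2*exp(6*t) + 2*exp(5*t), exp(6*t), -t*exp(6*t)]
  [0, 0, exp(6*t)]

Strategy: write M = P · J · P⁻¹ where J is a Jordan canonical form, so e^{tM} = P · e^{tJ} · P⁻¹, and e^{tJ} can be computed block-by-block.

M has Jordan form
J =
  [5, 0, 0]
  [0, 6, 1]
  [0, 0, 6]
(up to reordering of blocks).

Per-block formulas:
  For a 2×2 Jordan block J_2(6): exp(t · J_2(6)) = e^(6t)·(I + t·N), where N is the 2×2 nilpotent shift.
  For a 1×1 block at λ = 5: exp(t · [5]) = [e^(5t)].

After assembling e^{tJ} and conjugating by P, we get:

e^{tM} =
  [exp(5*t), 0, 0]
  [-2*exp(6*t) + 2*exp(5*t), exp(6*t), -t*exp(6*t)]
  [0, 0, exp(6*t)]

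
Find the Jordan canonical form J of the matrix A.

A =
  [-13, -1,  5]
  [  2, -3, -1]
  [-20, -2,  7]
J_3(-3)

The characteristic polynomial is
  det(x·I − A) = x^3 + 9*x^2 + 27*x + 27 = (x + 3)^3

Eigenvalues and multiplicities (the geometric multiplicity of λ is n − rank(A − λI), which equals the number of Jordan blocks for λ):
  λ = -3: algebraic multiplicity = 3, geometric multiplicity = 1

Determining the block sizes for each eigenvalue:
  λ = -3: one block (gm = 1), so the single block has size am = 3 → block sizes [3]

Assembling the blocks gives a Jordan form
J =
  [-3,  1,  0]
  [ 0, -3,  1]
  [ 0,  0, -3]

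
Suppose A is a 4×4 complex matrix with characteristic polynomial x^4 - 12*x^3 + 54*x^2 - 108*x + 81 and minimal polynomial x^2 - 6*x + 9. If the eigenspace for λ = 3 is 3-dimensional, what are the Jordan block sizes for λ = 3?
Block sizes for λ = 3: [2, 1, 1]

Step 1 — from the characteristic polynomial, algebraic multiplicity of λ = 3 is 4. From dim ker(A − (3)·I) = 3, there are exactly 3 Jordan blocks for λ = 3.
Step 2 — from the minimal polynomial, the factor (x − 3)^2 tells us the largest block for λ = 3 has size 2.
Step 3 — with total size 4, 3 blocks, and largest block 2, the block sizes (in nonincreasing order) are [2, 1, 1].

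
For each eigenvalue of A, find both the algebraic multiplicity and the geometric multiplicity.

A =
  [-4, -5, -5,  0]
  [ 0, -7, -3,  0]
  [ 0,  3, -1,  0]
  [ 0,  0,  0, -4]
λ = -4: alg = 4, geom = 3

Step 1 — factor the characteristic polynomial to read off the algebraic multiplicities:
  χ_A(x) = (x + 4)^4

Step 2 — compute geometric multiplicities via the rank-nullity identity g(λ) = n − rank(A − λI):
  rank(A − (-4)·I) = 1, so dim ker(A − (-4)·I) = n − 1 = 3

Summary:
  λ = -4: algebraic multiplicity = 4, geometric multiplicity = 3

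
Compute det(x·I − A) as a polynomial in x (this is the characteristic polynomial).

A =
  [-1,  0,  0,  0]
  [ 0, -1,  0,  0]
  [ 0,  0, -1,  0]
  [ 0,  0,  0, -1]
x^4 + 4*x^3 + 6*x^2 + 4*x + 1

Expanding det(x·I − A) (e.g. by cofactor expansion or by noting that A is similar to its Jordan form J, which has the same characteristic polynomial as A) gives
  χ_A(x) = x^4 + 4*x^3 + 6*x^2 + 4*x + 1
which factors as (x + 1)^4. The eigenvalues (with algebraic multiplicities) are λ = -1 with multiplicity 4.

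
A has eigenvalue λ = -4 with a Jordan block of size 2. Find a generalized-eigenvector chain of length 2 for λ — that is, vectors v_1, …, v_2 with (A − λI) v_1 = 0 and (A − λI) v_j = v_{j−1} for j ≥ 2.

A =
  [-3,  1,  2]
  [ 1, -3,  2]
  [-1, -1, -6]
A Jordan chain for λ = -4 of length 2:
v_1 = (1, 1, -1)ᵀ
v_2 = (1, 0, 0)ᵀ

Let N = A − (-4)·I. We want v_2 with N^2 v_2 = 0 but N^1 v_2 ≠ 0; then v_{j-1} := N · v_j for j = 2, …, 2.

Pick v_2 = (1, 0, 0)ᵀ.
Then v_1 = N · v_2 = (1, 1, -1)ᵀ.

Sanity check: (A − (-4)·I) v_1 = (0, 0, 0)ᵀ = 0. ✓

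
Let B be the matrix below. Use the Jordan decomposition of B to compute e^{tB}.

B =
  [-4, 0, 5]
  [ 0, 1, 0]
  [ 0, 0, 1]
e^{tB} =
  [exp(-4*t), 0, exp(t) - exp(-4*t)]
  [0, exp(t), 0]
  [0, 0, exp(t)]

Strategy: write B = P · J · P⁻¹ where J is a Jordan canonical form, so e^{tB} = P · e^{tJ} · P⁻¹, and e^{tJ} can be computed block-by-block.

B has Jordan form
J =
  [-4, 0, 0]
  [ 0, 1, 0]
  [ 0, 0, 1]
(up to reordering of blocks).

Per-block formulas:
  For a 1×1 block at λ = 1: exp(t · [1]) = [e^(1t)].
  For a 1×1 block at λ = -4: exp(t · [-4]) = [e^(-4t)].

After assembling e^{tJ} and conjugating by P, we get:

e^{tB} =
  [exp(-4*t), 0, exp(t) - exp(-4*t)]
  [0, exp(t), 0]
  [0, 0, exp(t)]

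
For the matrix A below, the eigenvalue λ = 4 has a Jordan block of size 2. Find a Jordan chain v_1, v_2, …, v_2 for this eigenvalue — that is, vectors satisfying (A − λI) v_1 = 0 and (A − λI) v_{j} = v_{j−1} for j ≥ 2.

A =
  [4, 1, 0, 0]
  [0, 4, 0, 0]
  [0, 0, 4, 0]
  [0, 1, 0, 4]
A Jordan chain for λ = 4 of length 2:
v_1 = (1, 0, 0, 1)ᵀ
v_2 = (0, 1, 0, 0)ᵀ

Let N = A − (4)·I. We want v_2 with N^2 v_2 = 0 but N^1 v_2 ≠ 0; then v_{j-1} := N · v_j for j = 2, …, 2.

Pick v_2 = (0, 1, 0, 0)ᵀ.
Then v_1 = N · v_2 = (1, 0, 0, 1)ᵀ.

Sanity check: (A − (4)·I) v_1 = (0, 0, 0, 0)ᵀ = 0. ✓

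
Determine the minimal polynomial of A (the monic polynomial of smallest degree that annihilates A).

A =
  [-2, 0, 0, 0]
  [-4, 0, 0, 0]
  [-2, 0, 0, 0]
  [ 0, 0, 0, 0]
x^2 + 2*x

The characteristic polynomial is χ_A(x) = x^3*(x + 2), so the eigenvalues are known. The minimal polynomial is
  m_A(x) = Π_λ (x − λ)^{k_λ}
where k_λ is the size of the *largest* Jordan block for λ (equivalently, the smallest k with (A − λI)^k v = 0 for every generalised eigenvector v of λ).

  λ = -2: largest Jordan block has size 1, contributing (x + 2)
  λ = 0: largest Jordan block has size 1, contributing (x − 0)

So m_A(x) = x*(x + 2) = x^2 + 2*x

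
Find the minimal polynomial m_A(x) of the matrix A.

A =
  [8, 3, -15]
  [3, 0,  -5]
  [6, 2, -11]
x^2 + 2*x + 1

The characteristic polynomial is χ_A(x) = (x + 1)^3, so the eigenvalues are known. The minimal polynomial is
  m_A(x) = Π_λ (x − λ)^{k_λ}
where k_λ is the size of the *largest* Jordan block for λ (equivalently, the smallest k with (A − λI)^k v = 0 for every generalised eigenvector v of λ).

  λ = -1: largest Jordan block has size 2, contributing (x + 1)^2

So m_A(x) = (x + 1)^2 = x^2 + 2*x + 1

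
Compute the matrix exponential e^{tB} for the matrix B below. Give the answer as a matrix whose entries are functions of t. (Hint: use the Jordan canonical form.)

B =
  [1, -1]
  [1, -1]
e^{tB} =
  [t + 1, -t]
  [t, 1 - t]

Strategy: write B = P · J · P⁻¹ where J is a Jordan canonical form, so e^{tB} = P · e^{tJ} · P⁻¹, and e^{tJ} can be computed block-by-block.

B has Jordan form
J =
  [0, 1]
  [0, 0]
(up to reordering of blocks).

Per-block formulas:
  For a 2×2 Jordan block J_2(0): exp(t · J_2(0)) = e^(0t)·(I + t·N), where N is the 2×2 nilpotent shift.

After assembling e^{tJ} and conjugating by P, we get:

e^{tB} =
  [t + 1, -t]
  [t, 1 - t]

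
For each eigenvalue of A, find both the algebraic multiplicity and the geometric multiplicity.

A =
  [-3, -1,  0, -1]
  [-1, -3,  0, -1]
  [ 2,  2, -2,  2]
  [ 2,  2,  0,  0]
λ = -2: alg = 4, geom = 3

Step 1 — factor the characteristic polynomial to read off the algebraic multiplicities:
  χ_A(x) = (x + 2)^4

Step 2 — compute geometric multiplicities via the rank-nullity identity g(λ) = n − rank(A − λI):
  rank(A − (-2)·I) = 1, so dim ker(A − (-2)·I) = n − 1 = 3

Summary:
  λ = -2: algebraic multiplicity = 4, geometric multiplicity = 3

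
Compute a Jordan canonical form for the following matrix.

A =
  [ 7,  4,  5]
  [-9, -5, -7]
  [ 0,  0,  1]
J_3(1)

The characteristic polynomial is
  det(x·I − A) = x^3 - 3*x^2 + 3*x - 1 = (x - 1)^3

Eigenvalues and multiplicities (the geometric multiplicity of λ is n − rank(A − λI), which equals the number of Jordan blocks for λ):
  λ = 1: algebraic multiplicity = 3, geometric multiplicity = 1

Determining the block sizes for each eigenvalue:
  λ = 1: one block (gm = 1), so the single block has size am = 3 → block sizes [3]

Assembling the blocks gives a Jordan form
J =
  [1, 1, 0]
  [0, 1, 1]
  [0, 0, 1]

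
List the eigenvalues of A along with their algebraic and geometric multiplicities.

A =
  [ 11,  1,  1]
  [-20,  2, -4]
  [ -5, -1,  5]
λ = 6: alg = 3, geom = 2

Step 1 — factor the characteristic polynomial to read off the algebraic multiplicities:
  χ_A(x) = (x - 6)^3

Step 2 — compute geometric multiplicities via the rank-nullity identity g(λ) = n − rank(A − λI):
  rank(A − (6)·I) = 1, so dim ker(A − (6)·I) = n − 1 = 2

Summary:
  λ = 6: algebraic multiplicity = 3, geometric multiplicity = 2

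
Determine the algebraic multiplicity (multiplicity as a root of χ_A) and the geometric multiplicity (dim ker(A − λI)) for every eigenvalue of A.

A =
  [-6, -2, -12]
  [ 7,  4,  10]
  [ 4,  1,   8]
λ = 2: alg = 3, geom = 1

Step 1 — factor the characteristic polynomial to read off the algebraic multiplicities:
  χ_A(x) = (x - 2)^3

Step 2 — compute geometric multiplicities via the rank-nullity identity g(λ) = n − rank(A − λI):
  rank(A − (2)·I) = 2, so dim ker(A − (2)·I) = n − 2 = 1

Summary:
  λ = 2: algebraic multiplicity = 3, geometric multiplicity = 1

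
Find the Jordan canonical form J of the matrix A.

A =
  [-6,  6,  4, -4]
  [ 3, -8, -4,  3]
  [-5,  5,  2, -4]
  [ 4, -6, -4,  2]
J_1(-4) ⊕ J_3(-2)

The characteristic polynomial is
  det(x·I − A) = x^4 + 10*x^3 + 36*x^2 + 56*x + 32 = (x + 2)^3*(x + 4)

Eigenvalues and multiplicities (the geometric multiplicity of λ is n − rank(A − λI), which equals the number of Jordan blocks for λ):
  λ = -4: algebraic multiplicity = 1, geometric multiplicity = 1
  λ = -2: algebraic multiplicity = 3, geometric multiplicity = 1

Determining the block sizes for each eigenvalue:
  λ = -4: one block (gm = 1), so the single block has size am = 1 → block sizes [1]
  λ = -2: one block (gm = 1), so the single block has size am = 3 → block sizes [3]

Assembling the blocks gives a Jordan form
J =
  [-4,  0,  0,  0]
  [ 0, -2,  1,  0]
  [ 0,  0, -2,  1]
  [ 0,  0,  0, -2]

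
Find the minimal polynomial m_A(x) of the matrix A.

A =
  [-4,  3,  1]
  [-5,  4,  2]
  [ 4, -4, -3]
x^3 + 3*x^2 + 3*x + 1

The characteristic polynomial is χ_A(x) = (x + 1)^3, so the eigenvalues are known. The minimal polynomial is
  m_A(x) = Π_λ (x − λ)^{k_λ}
where k_λ is the size of the *largest* Jordan block for λ (equivalently, the smallest k with (A − λI)^k v = 0 for every generalised eigenvector v of λ).

  λ = -1: largest Jordan block has size 3, contributing (x + 1)^3

So m_A(x) = (x + 1)^3 = x^3 + 3*x^2 + 3*x + 1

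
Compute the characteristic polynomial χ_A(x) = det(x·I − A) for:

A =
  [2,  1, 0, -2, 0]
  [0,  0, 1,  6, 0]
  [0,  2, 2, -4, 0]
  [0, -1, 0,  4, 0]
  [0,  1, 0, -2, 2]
x^5 - 10*x^4 + 40*x^3 - 80*x^2 + 80*x - 32

Expanding det(x·I − A) (e.g. by cofactor expansion or by noting that A is similar to its Jordan form J, which has the same characteristic polynomial as A) gives
  χ_A(x) = x^5 - 10*x^4 + 40*x^3 - 80*x^2 + 80*x - 32
which factors as (x - 2)^5. The eigenvalues (with algebraic multiplicities) are λ = 2 with multiplicity 5.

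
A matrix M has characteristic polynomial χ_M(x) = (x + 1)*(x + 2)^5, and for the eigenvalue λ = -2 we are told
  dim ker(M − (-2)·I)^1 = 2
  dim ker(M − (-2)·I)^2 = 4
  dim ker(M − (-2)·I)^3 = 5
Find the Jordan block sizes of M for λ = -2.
Block sizes for λ = -2: [3, 2]

From the dimensions of kernels of powers, the number of Jordan blocks of size at least j is d_j − d_{j−1} where d_j = dim ker(N^j) (with d_0 = 0). Computing the differences gives [2, 2, 1].
The number of blocks of size exactly k is (#blocks of size ≥ k) − (#blocks of size ≥ k + 1), so the partition is: 1 block(s) of size 2, 1 block(s) of size 3.
In nonincreasing order the block sizes are [3, 2].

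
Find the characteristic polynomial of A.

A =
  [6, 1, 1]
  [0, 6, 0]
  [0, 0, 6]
x^3 - 18*x^2 + 108*x - 216

Expanding det(x·I − A) (e.g. by cofactor expansion or by noting that A is similar to its Jordan form J, which has the same characteristic polynomial as A) gives
  χ_A(x) = x^3 - 18*x^2 + 108*x - 216
which factors as (x - 6)^3. The eigenvalues (with algebraic multiplicities) are λ = 6 with multiplicity 3.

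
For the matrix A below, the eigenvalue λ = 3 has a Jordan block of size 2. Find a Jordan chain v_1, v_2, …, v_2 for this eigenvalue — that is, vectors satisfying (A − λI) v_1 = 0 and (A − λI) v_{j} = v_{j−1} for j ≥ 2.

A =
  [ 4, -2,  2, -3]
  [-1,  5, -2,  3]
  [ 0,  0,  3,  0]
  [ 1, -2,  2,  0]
A Jordan chain for λ = 3 of length 2:
v_1 = (1, -1, 0, 1)ᵀ
v_2 = (1, 0, 0, 0)ᵀ

Let N = A − (3)·I. We want v_2 with N^2 v_2 = 0 but N^1 v_2 ≠ 0; then v_{j-1} := N · v_j for j = 2, …, 2.

Pick v_2 = (1, 0, 0, 0)ᵀ.
Then v_1 = N · v_2 = (1, -1, 0, 1)ᵀ.

Sanity check: (A − (3)·I) v_1 = (0, 0, 0, 0)ᵀ = 0. ✓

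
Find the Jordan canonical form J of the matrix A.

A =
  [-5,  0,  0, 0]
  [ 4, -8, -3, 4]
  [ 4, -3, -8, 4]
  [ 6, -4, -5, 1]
J_3(-5) ⊕ J_1(-5)

The characteristic polynomial is
  det(x·I − A) = x^4 + 20*x^3 + 150*x^2 + 500*x + 625 = (x + 5)^4

Eigenvalues and multiplicities (the geometric multiplicity of λ is n − rank(A − λI), which equals the number of Jordan blocks for λ):
  λ = -5: algebraic multiplicity = 4, geometric multiplicity = 2

Determining the block sizes for each eigenvalue:
  λ = -5: with am = 4 and gm = 2, the partition is not yet determined (e.g. several partitions of 4 into 2 parts exist). Let N = A − (-5)·I. Computing rank(N^1) = 2, rank(N^2) = 1, rank(N^3) = 0; the number of blocks of size ≥ j is rank(N^{j−1}) − rank(N^j), giving [2, 1, 1]. So we have 1 block(s) of size 3, 1 block(s) of size 1 → block sizes [3, 1]

Assembling the blocks gives a Jordan form
J =
  [-5,  1,  0,  0]
  [ 0, -5,  1,  0]
  [ 0,  0, -5,  0]
  [ 0,  0,  0, -5]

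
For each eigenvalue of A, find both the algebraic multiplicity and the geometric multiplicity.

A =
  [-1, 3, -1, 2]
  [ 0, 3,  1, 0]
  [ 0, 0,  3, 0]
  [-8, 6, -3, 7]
λ = 3: alg = 4, geom = 2

Step 1 — factor the characteristic polynomial to read off the algebraic multiplicities:
  χ_A(x) = (x - 3)^4

Step 2 — compute geometric multiplicities via the rank-nullity identity g(λ) = n − rank(A − λI):
  rank(A − (3)·I) = 2, so dim ker(A − (3)·I) = n − 2 = 2

Summary:
  λ = 3: algebraic multiplicity = 4, geometric multiplicity = 2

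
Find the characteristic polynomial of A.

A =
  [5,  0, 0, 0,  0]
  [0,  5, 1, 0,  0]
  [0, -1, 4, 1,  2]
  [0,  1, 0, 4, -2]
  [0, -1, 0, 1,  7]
x^5 - 25*x^4 + 250*x^3 - 1250*x^2 + 3125*x - 3125

Expanding det(x·I − A) (e.g. by cofactor expansion or by noting that A is similar to its Jordan form J, which has the same characteristic polynomial as A) gives
  χ_A(x) = x^5 - 25*x^4 + 250*x^3 - 1250*x^2 + 3125*x - 3125
which factors as (x - 5)^5. The eigenvalues (with algebraic multiplicities) are λ = 5 with multiplicity 5.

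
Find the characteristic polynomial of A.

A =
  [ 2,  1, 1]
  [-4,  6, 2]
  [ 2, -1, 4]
x^3 - 12*x^2 + 48*x - 64

Expanding det(x·I − A) (e.g. by cofactor expansion or by noting that A is similar to its Jordan form J, which has the same characteristic polynomial as A) gives
  χ_A(x) = x^3 - 12*x^2 + 48*x - 64
which factors as (x - 4)^3. The eigenvalues (with algebraic multiplicities) are λ = 4 with multiplicity 3.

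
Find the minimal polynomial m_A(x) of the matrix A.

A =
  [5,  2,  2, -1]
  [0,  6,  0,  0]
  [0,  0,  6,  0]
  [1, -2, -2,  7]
x^2 - 12*x + 36

The characteristic polynomial is χ_A(x) = (x - 6)^4, so the eigenvalues are known. The minimal polynomial is
  m_A(x) = Π_λ (x − λ)^{k_λ}
where k_λ is the size of the *largest* Jordan block for λ (equivalently, the smallest k with (A − λI)^k v = 0 for every generalised eigenvector v of λ).

  λ = 6: largest Jordan block has size 2, contributing (x − 6)^2

So m_A(x) = (x - 6)^2 = x^2 - 12*x + 36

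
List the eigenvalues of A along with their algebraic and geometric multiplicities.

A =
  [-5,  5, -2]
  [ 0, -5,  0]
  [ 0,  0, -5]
λ = -5: alg = 3, geom = 2

Step 1 — factor the characteristic polynomial to read off the algebraic multiplicities:
  χ_A(x) = (x + 5)^3

Step 2 — compute geometric multiplicities via the rank-nullity identity g(λ) = n − rank(A − λI):
  rank(A − (-5)·I) = 1, so dim ker(A − (-5)·I) = n − 1 = 2

Summary:
  λ = -5: algebraic multiplicity = 3, geometric multiplicity = 2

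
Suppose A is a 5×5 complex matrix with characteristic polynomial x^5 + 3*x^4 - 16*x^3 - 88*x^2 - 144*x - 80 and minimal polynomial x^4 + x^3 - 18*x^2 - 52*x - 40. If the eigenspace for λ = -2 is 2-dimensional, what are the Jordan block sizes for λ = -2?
Block sizes for λ = -2: [3, 1]

Step 1 — from the characteristic polynomial, algebraic multiplicity of λ = -2 is 4. From dim ker(A − (-2)·I) = 2, there are exactly 2 Jordan blocks for λ = -2.
Step 2 — from the minimal polynomial, the factor (x + 2)^3 tells us the largest block for λ = -2 has size 3.
Step 3 — with total size 4, 2 blocks, and largest block 3, the block sizes (in nonincreasing order) are [3, 1].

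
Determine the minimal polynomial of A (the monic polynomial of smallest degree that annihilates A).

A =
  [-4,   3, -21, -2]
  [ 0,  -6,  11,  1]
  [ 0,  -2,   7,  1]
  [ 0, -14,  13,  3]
x^4 - 32*x^2 + 256

The characteristic polynomial is χ_A(x) = (x - 4)^2*(x + 4)^2, so the eigenvalues are known. The minimal polynomial is
  m_A(x) = Π_λ (x − λ)^{k_λ}
where k_λ is the size of the *largest* Jordan block for λ (equivalently, the smallest k with (A − λI)^k v = 0 for every generalised eigenvector v of λ).

  λ = -4: largest Jordan block has size 2, contributing (x + 4)^2
  λ = 4: largest Jordan block has size 2, contributing (x − 4)^2

So m_A(x) = (x - 4)^2*(x + 4)^2 = x^4 - 32*x^2 + 256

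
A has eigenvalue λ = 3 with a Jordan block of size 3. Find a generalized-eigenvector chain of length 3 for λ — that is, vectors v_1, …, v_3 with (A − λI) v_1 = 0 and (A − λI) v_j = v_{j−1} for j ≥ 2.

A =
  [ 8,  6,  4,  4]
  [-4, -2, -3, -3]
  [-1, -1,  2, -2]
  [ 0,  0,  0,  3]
A Jordan chain for λ = 3 of length 3:
v_1 = (6, -3, -3, 0)ᵀ
v_2 = (8, -7, 2, 0)ᵀ
v_3 = (4, 0, 0, -3)ᵀ

Let N = A − (3)·I. We want v_3 with N^3 v_3 = 0 but N^2 v_3 ≠ 0; then v_{j-1} := N · v_j for j = 3, …, 2.

Pick v_3 = (4, 0, 0, -3)ᵀ.
Then v_2 = N · v_3 = (8, -7, 2, 0)ᵀ.
Then v_1 = N · v_2 = (6, -3, -3, 0)ᵀ.

Sanity check: (A − (3)·I) v_1 = (0, 0, 0, 0)ᵀ = 0. ✓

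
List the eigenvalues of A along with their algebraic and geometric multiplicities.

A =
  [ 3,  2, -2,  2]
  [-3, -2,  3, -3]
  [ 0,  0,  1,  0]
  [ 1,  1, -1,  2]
λ = 1: alg = 4, geom = 3

Step 1 — factor the characteristic polynomial to read off the algebraic multiplicities:
  χ_A(x) = (x - 1)^4

Step 2 — compute geometric multiplicities via the rank-nullity identity g(λ) = n − rank(A − λI):
  rank(A − (1)·I) = 1, so dim ker(A − (1)·I) = n − 1 = 3

Summary:
  λ = 1: algebraic multiplicity = 4, geometric multiplicity = 3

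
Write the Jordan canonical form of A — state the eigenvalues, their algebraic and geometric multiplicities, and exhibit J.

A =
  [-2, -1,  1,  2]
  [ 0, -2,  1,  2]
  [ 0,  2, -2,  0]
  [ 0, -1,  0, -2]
J_3(-2) ⊕ J_1(-2)

The characteristic polynomial is
  det(x·I − A) = x^4 + 8*x^3 + 24*x^2 + 32*x + 16 = (x + 2)^4

Eigenvalues and multiplicities (the geometric multiplicity of λ is n − rank(A − λI), which equals the number of Jordan blocks for λ):
  λ = -2: algebraic multiplicity = 4, geometric multiplicity = 2

Determining the block sizes for each eigenvalue:
  λ = -2: with am = 4 and gm = 2, the partition is not yet determined (e.g. several partitions of 4 into 2 parts exist). Let N = A − (-2)·I. Computing rank(N^1) = 2, rank(N^2) = 1, rank(N^3) = 0; the number of blocks of size ≥ j is rank(N^{j−1}) − rank(N^j), giving [2, 1, 1]. So we have 1 block(s) of size 3, 1 block(s) of size 1 → block sizes [3, 1]

Assembling the blocks gives a Jordan form
J =
  [-2,  1,  0,  0]
  [ 0, -2,  1,  0]
  [ 0,  0, -2,  0]
  [ 0,  0,  0, -2]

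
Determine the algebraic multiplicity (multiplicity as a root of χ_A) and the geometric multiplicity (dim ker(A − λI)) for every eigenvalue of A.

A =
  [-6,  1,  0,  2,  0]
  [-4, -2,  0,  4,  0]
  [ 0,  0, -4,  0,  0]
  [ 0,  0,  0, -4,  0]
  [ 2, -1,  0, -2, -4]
λ = -4: alg = 5, geom = 4

Step 1 — factor the characteristic polynomial to read off the algebraic multiplicities:
  χ_A(x) = (x + 4)^5

Step 2 — compute geometric multiplicities via the rank-nullity identity g(λ) = n − rank(A − λI):
  rank(A − (-4)·I) = 1, so dim ker(A − (-4)·I) = n − 1 = 4

Summary:
  λ = -4: algebraic multiplicity = 5, geometric multiplicity = 4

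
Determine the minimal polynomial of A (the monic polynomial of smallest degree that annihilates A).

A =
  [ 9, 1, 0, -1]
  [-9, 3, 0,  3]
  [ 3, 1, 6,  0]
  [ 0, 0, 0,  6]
x^2 - 12*x + 36

The characteristic polynomial is χ_A(x) = (x - 6)^4, so the eigenvalues are known. The minimal polynomial is
  m_A(x) = Π_λ (x − λ)^{k_λ}
where k_λ is the size of the *largest* Jordan block for λ (equivalently, the smallest k with (A − λI)^k v = 0 for every generalised eigenvector v of λ).

  λ = 6: largest Jordan block has size 2, contributing (x − 6)^2

So m_A(x) = (x - 6)^2 = x^2 - 12*x + 36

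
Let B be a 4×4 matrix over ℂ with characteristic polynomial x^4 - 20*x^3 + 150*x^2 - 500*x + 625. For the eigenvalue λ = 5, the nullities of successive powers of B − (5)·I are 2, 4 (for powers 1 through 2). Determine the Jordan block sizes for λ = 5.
Block sizes for λ = 5: [2, 2]

From the dimensions of kernels of powers, the number of Jordan blocks of size at least j is d_j − d_{j−1} where d_j = dim ker(N^j) (with d_0 = 0). Computing the differences gives [2, 2].
The number of blocks of size exactly k is (#blocks of size ≥ k) − (#blocks of size ≥ k + 1), so the partition is: 2 block(s) of size 2.
In nonincreasing order the block sizes are [2, 2].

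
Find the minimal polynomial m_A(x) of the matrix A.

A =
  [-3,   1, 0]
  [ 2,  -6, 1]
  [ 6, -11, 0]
x^3 + 9*x^2 + 27*x + 27

The characteristic polynomial is χ_A(x) = (x + 3)^3, so the eigenvalues are known. The minimal polynomial is
  m_A(x) = Π_λ (x − λ)^{k_λ}
where k_λ is the size of the *largest* Jordan block for λ (equivalently, the smallest k with (A − λI)^k v = 0 for every generalised eigenvector v of λ).

  λ = -3: largest Jordan block has size 3, contributing (x + 3)^3

So m_A(x) = (x + 3)^3 = x^3 + 9*x^2 + 27*x + 27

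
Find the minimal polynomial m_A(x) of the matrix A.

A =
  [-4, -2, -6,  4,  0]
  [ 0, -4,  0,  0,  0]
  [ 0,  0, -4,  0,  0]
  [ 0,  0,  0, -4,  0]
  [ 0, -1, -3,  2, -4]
x^2 + 8*x + 16

The characteristic polynomial is χ_A(x) = (x + 4)^5, so the eigenvalues are known. The minimal polynomial is
  m_A(x) = Π_λ (x − λ)^{k_λ}
where k_λ is the size of the *largest* Jordan block for λ (equivalently, the smallest k with (A − λI)^k v = 0 for every generalised eigenvector v of λ).

  λ = -4: largest Jordan block has size 2, contributing (x + 4)^2

So m_A(x) = (x + 4)^2 = x^2 + 8*x + 16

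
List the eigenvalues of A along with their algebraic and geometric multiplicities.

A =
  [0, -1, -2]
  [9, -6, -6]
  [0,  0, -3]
λ = -3: alg = 3, geom = 2

Step 1 — factor the characteristic polynomial to read off the algebraic multiplicities:
  χ_A(x) = (x + 3)^3

Step 2 — compute geometric multiplicities via the rank-nullity identity g(λ) = n − rank(A − λI):
  rank(A − (-3)·I) = 1, so dim ker(A − (-3)·I) = n − 1 = 2

Summary:
  λ = -3: algebraic multiplicity = 3, geometric multiplicity = 2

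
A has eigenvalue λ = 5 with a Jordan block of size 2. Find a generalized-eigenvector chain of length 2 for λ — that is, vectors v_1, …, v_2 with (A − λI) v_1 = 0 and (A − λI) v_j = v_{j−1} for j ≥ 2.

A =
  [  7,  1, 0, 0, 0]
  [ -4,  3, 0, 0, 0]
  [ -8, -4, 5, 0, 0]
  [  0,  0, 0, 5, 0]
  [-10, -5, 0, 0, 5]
A Jordan chain for λ = 5 of length 2:
v_1 = (2, -4, -8, 0, -10)ᵀ
v_2 = (1, 0, 0, 0, 0)ᵀ

Let N = A − (5)·I. We want v_2 with N^2 v_2 = 0 but N^1 v_2 ≠ 0; then v_{j-1} := N · v_j for j = 2, …, 2.

Pick v_2 = (1, 0, 0, 0, 0)ᵀ.
Then v_1 = N · v_2 = (2, -4, -8, 0, -10)ᵀ.

Sanity check: (A − (5)·I) v_1 = (0, 0, 0, 0, 0)ᵀ = 0. ✓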